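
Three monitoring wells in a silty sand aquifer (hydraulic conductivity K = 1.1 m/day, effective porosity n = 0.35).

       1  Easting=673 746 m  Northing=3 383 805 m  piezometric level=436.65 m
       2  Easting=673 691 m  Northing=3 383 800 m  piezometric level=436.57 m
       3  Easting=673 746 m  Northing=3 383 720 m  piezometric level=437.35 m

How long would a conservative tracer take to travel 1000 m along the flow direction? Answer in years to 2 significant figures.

Differences from 1: to 2 (Δx, Δy, Δh) = (-55, -5, -0.08); to 3 = (0, -85, +0.70).
Determinant of the coordinate differences = (-55)·(-85) − 0·(-5) = 4675.
∂h/∂x = [(-0.08)·(-85) − (+0.70)·(-5)] / 4675 = +0.002203
∂h/∂y = [(-55)·(+0.70) − 0·(-0.08)] / 4675 = -0.008235
|∇h| = √(0.002203² + -0.008235²) = 0.008525
Seepage velocity v = K·i/n = 1.1 × 0.008525 / 0.35 = 0.02679 m/day.
t = 1000 / 0.02679 = 3.733e+04 days = 102 years.

100 years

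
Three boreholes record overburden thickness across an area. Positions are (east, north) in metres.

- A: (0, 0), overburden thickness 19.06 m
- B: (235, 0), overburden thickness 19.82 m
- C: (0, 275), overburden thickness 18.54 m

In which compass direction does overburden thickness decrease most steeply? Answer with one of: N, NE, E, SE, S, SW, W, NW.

∂d/∂x = (19.82 − 19.06) / (235 − 0) = +0.003234
∂d/∂y = (18.54 − 19.06) / (275 − 0) = -0.001891
Steepest decrease is along −∇f = (-0.003234 E, +0.001891 N) → northwest.

NW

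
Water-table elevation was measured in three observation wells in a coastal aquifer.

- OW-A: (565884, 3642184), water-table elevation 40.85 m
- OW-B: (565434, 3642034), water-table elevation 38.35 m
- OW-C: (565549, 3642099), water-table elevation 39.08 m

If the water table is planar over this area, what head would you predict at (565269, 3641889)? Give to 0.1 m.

37.1 m

Taking OW-A as reference: OW-B−OW-A = (-450, -150, -2.50); OW-C−OW-A = (-335, -85, -1.77).
Solve a·Δx + b·Δy = Δh: det = (-450)·(-85) − (-335)·(-150) = -12000.
∂h/∂x = [(-2.50)·(-85) − (-1.77)·(-150)] / -12000 = +0.004417
∂h/∂y = [(-450)·(-1.77) − (-335)·(-2.50)] / -12000 = +0.003417
h(565269, 3641889) = 40.85 + (+0.004417)·(-615) + (+0.003417)·(-295) = 40.85 -2.716 -1.008 = 37.126 m.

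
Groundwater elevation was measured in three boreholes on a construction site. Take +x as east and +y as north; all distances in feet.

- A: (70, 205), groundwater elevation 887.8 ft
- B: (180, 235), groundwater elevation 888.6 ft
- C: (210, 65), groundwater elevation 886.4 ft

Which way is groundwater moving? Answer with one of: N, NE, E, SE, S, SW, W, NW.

S

Taking A as reference: B−A = (110, 30, +0.8); C−A = (140, -140, -1.4).
Determinant of the coordinate differences = 110·(-140) − 140·30 = -19600.
∂h/∂x = [(+0.8)·(-140) − (-1.4)·30] / -19600 = +0.003571
∂h/∂y = [110·(-1.4) − 140·(+0.8)] / -19600 = +0.01357
Flow = −∇h = (-0.003571 east, -0.01357 north), which points south.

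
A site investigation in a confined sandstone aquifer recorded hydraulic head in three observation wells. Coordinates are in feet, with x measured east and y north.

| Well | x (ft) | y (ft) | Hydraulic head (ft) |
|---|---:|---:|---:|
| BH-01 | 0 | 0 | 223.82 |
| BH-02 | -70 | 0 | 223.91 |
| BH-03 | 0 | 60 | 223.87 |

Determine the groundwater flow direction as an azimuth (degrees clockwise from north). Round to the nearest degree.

123°

∂h/∂x = (223.91 − 223.82) / (-70 − 0) = -0.001286
∂h/∂y = (223.87 − 223.82) / (60 − 0) = +0.0008333
Flow direction (−∇h) has components (+0.001286 E, -0.0008333 N).
Azimuth = atan2(E, N) = atan2(+0.001286, -0.0008333) = 122.9° ≈ 123°.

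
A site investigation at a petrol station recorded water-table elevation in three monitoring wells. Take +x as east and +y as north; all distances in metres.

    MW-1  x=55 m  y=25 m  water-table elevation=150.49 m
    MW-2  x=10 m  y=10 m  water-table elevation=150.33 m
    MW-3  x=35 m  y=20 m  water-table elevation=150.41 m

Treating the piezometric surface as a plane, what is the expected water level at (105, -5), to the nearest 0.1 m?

Differences from MW-1: to MW-2 (Δx, Δy, Δh) = (-45, -15, -0.16); to MW-3 = (-20, -5, -0.08).
Solve a·Δx + b·Δy = Δh: det = (-45)·(-5) − (-20)·(-15) = -75.
∂h/∂x = [(-0.16)·(-5) − (-0.08)·(-15)] / -75 = +0.005333
∂h/∂y = [(-45)·(-0.08) − (-20)·(-0.16)] / -75 = -0.005333
h(105, -5) = 150.49 + (+0.005333)·(50) + (-0.005333)·(-30) = 150.49 +0.267 +0.160 = 150.917 m.

150.9 m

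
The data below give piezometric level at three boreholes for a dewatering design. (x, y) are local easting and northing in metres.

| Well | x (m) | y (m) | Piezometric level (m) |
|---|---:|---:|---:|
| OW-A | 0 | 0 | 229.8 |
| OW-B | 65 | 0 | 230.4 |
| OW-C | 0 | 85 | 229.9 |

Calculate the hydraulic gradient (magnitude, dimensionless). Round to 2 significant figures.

∂h/∂x = (230.4 − 229.8) / (65 − 0) = +0.009231
∂h/∂y = (229.9 − 229.8) / (85 − 0) = +0.001176
|∇h| = √(0.009231² + 0.001176²) = 0.009306

0.0093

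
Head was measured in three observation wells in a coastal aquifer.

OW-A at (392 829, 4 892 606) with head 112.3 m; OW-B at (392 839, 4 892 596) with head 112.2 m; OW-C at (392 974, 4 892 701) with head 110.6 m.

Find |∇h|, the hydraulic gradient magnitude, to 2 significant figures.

With h = a·x + b·y + c and OW-A as origin, the differences give:
  10·a + (-10)·b = -0.1
  145·a + 95·b = -1.7
Eliminate b (×95 and ×(-10), subtract): 2400·a = -26.50 → a = ∂h/∂x = -0.01104
Back-substitute: b = ∂h/∂y = -0.001042.
|∇h| = √(-0.01104² + -0.001042²) = 0.01109

0.011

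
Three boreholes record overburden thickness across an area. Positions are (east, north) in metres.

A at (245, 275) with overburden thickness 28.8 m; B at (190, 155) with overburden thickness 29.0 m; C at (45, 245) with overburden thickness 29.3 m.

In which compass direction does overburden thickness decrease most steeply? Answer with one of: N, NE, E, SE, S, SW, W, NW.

With d = a·x + b·y + c and A as origin, the differences give:
  (-55)·a + (-120)·b = +0.2
  (-200)·a + (-30)·b = +0.5
Eliminate b (×(-30) and ×(-120), subtract): -22350·a = 54.00 → a = ∂d/∂x = -0.002416
Back-substitute: b = ∂d/∂y = -0.0005593.
Steepest decrease is along −∇f = (+0.002416 E, +0.0005593 N) → east.

E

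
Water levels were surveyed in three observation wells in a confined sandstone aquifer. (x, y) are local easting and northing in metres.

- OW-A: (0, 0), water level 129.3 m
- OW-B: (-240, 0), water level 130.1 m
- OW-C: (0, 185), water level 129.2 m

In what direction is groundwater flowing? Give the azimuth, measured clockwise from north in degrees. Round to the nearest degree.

∂h/∂x = (130.1 − 129.3) / (-240 − 0) = -0.003333
∂h/∂y = (129.2 − 129.3) / (185 − 0) = -0.0005405
Flow direction (−∇h) has components (+0.003333 E, +0.0005405 N).
Azimuth = atan2(E, N) = atan2(+0.003333, +0.0005405) = 80.8° ≈ 081°.

081°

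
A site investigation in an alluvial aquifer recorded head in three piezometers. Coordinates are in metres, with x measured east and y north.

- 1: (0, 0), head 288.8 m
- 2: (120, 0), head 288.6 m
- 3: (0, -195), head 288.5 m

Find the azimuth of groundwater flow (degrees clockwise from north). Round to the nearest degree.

133°

∂h/∂x = (288.6 − 288.8) / (120 − 0) = -0.001667
∂h/∂y = (288.5 − 288.8) / (-195 − 0) = +0.001538
Flow direction (−∇h) has components (+0.001667 E, -0.001538 N).
Azimuth = atan2(E, N) = atan2(+0.001667, -0.001538) = 132.7° ≈ 133°.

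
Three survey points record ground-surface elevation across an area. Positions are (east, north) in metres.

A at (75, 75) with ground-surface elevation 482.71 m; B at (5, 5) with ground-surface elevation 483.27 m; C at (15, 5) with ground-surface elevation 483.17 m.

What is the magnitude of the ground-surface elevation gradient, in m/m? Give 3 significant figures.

With z = a·x + b·y + c and A as origin, the differences give:
  (-70)·a + (-70)·b = +0.56
  (-60)·a + (-70)·b = +0.46
Eliminate b (×(-70) and ×(-70), subtract): 700·a = -7.000 → a = ∂z/∂x = -0.010000
Back-substitute: b = ∂z/∂y = +0.002000.
|∇f| = √(-0.010000² + 0.002000²) = 0.0102 m/m

0.0102 m/m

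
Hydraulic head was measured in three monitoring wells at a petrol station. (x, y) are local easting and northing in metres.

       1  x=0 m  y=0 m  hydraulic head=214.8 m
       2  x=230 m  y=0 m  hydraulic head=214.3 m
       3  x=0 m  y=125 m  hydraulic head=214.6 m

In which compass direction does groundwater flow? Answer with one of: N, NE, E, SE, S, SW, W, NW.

NE

∂h/∂x = (214.3 − 214.8) / (230 − 0) = -0.002174
∂h/∂y = (214.6 − 214.8) / (125 − 0) = -0.001600
Flow = −∇h = (+0.002174 east, +0.001600 north), which points northeast.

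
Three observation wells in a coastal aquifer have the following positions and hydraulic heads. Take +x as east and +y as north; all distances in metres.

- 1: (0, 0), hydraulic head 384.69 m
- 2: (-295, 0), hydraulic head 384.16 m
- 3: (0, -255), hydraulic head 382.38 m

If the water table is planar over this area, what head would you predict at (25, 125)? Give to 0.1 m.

385.9 m

∂h/∂x = (384.16 − 384.69) / (-295 − 0) = +0.001797
∂h/∂y = (382.38 − 384.69) / (-255 − 0) = +0.009059
h(25, 125) = 384.69 + (+0.001797)·(25) + (+0.009059)·(125) = 384.69 +0.045 +1.132 = 385.867 m.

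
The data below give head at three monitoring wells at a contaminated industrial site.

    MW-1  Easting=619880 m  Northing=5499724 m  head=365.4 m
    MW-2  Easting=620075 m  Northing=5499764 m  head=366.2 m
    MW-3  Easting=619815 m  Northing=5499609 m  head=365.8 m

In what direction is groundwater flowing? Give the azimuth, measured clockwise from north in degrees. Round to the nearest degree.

Three-point gradient (reference MW-1): Δ to MW-2 = (195, 40, +0.8), Δ to MW-3 = (-65, -115, +0.4).
∂h/∂x = +0.005448, ∂h/∂y = -0.006557 (det = -19825).
Flow direction (−∇h) has components (-0.005448 E, +0.006557 N).
Azimuth = atan2(E, N) = atan2(-0.005448, +0.006557) = 320.3° ≈ 320°.

320°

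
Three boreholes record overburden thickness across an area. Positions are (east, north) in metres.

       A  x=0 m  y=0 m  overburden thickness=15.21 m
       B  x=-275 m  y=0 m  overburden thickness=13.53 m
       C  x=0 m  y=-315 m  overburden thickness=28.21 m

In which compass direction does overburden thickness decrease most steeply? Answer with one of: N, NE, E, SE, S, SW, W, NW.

N

∂d/∂x = (13.53 − 15.21) / (-275 − 0) = +0.006109
∂d/∂y = (28.21 − 15.21) / (-315 − 0) = -0.04127
Steepest decrease is along −∇f = (-0.006109 E, +0.04127 N) → north.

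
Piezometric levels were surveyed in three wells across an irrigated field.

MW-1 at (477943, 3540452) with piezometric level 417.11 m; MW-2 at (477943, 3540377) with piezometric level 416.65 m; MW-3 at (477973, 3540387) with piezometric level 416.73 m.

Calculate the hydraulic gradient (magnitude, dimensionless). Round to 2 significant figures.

Three-point gradient (reference MW-1): Δ to MW-2 = (0, -75, -0.46), Δ to MW-3 = (30, -65, -0.38).
∂h/∂x = +0.0006222, ∂h/∂y = +0.006133 (det = 2250).
|∇h| = √(0.0006222² + 0.006133²) = 0.006164

0.0062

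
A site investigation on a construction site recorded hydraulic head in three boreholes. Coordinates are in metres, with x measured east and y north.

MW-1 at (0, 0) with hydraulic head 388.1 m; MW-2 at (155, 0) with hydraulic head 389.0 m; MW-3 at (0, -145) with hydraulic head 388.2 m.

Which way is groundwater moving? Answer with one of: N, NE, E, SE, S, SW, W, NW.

∂h/∂x = (389.0 − 388.1) / (155 − 0) = +0.005806
∂h/∂y = (388.2 − 388.1) / (-145 − 0) = -0.0006897
Flow = −∇h = (-0.005806 east, +0.0006897 north), which points west.

W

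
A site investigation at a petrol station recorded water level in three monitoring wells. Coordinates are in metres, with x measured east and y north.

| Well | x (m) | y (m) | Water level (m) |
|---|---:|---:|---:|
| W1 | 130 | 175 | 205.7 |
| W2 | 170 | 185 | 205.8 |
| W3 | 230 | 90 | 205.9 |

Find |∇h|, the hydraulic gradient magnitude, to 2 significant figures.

0.0024

With h = a·x + b·y + c and W1 as origin, the differences give:
  40·a + 10·b = +0.1
  100·a + (-85)·b = +0.2
Eliminate b (×(-85) and ×10, subtract): -4400·a = -10.50 → a = ∂h/∂x = +0.002386
Back-substitute: b = ∂h/∂y = +0.0004545.
|∇h| = √(0.002386² + 0.0004545²) = 0.002429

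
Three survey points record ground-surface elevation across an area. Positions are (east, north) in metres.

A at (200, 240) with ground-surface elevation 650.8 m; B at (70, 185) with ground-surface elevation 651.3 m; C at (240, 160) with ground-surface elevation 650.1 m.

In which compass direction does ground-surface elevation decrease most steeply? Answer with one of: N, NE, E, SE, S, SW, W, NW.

With z = a·x + b·y + c and A as origin, the differences give:
  (-130)·a + (-55)·b = +0.5
  40·a + (-80)·b = -0.7
Eliminate b (×(-80) and ×(-55), subtract): 12600·a = -78.50 → a = ∂z/∂x = -0.006230
Back-substitute: b = ∂z/∂y = +0.005635.
Steepest decrease is along −∇f = (+0.006230 E, -0.005635 N) → southeast.

SE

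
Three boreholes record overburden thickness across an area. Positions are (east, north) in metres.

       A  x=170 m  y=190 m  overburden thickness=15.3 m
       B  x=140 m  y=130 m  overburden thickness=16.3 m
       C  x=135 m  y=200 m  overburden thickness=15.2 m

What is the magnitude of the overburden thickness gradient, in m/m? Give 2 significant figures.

Taking A as reference: B−A = (-30, -60, +1.0); C−A = (-35, 10, -0.1).
Solve a·Δx + b·Δy = Δd: det = (-30)·10 − (-35)·(-60) = -2400.
∂d/∂x = [(+1.0)·10 − (-0.1)·(-60)] / -2400 = -0.001667
∂d/∂y = [(-30)·(-0.1) − (-35)·(+1.0)] / -2400 = -0.01583
|∇f| = √(-0.001667² + -0.01583²) = 0.01592 m/m

0.016 m/m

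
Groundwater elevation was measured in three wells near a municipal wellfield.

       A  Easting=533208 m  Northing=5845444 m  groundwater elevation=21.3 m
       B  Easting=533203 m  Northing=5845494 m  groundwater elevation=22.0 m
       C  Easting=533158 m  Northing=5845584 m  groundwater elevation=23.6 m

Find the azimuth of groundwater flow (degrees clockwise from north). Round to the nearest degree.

Differences from A: to B (Δx, Δy, Δh) = (-5, 50, +0.7); to C = (-50, 140, +2.3).
Solve a·Δx + b·Δy = Δh: det = (-5)·140 − (-50)·50 = 1800.
∂h/∂x = [(+0.7)·140 − (+2.3)·50] / 1800 = -0.009444
∂h/∂y = [(-5)·(+2.3) − (-50)·(+0.7)] / 1800 = +0.01306
Flow direction (−∇h) has components (+0.009444 E, -0.01306 N).
Azimuth = atan2(E, N) = atan2(+0.009444, -0.01306) = 144.1° ≈ 144°.

144°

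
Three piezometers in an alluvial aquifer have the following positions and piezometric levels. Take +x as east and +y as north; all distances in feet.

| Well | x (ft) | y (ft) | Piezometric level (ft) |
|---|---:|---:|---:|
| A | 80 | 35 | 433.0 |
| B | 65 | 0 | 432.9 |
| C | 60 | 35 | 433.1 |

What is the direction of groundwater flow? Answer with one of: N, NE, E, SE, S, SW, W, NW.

SE

Differences from A: to B (Δx, Δy, Δh) = (-15, -35, -0.1); to C = (-20, 0, +0.1).
Solve a·Δx + b·Δy = Δh: det = (-15)·0 − (-20)·(-35) = -700.
∂h/∂x = [(-0.1)·0 − (+0.1)·(-35)] / -700 = -0.005000
∂h/∂y = [(-15)·(+0.1) − (-20)·(-0.1)] / -700 = +0.005000
Flow = −∇h = (+0.005000 east, -0.005000 north), which points southeast.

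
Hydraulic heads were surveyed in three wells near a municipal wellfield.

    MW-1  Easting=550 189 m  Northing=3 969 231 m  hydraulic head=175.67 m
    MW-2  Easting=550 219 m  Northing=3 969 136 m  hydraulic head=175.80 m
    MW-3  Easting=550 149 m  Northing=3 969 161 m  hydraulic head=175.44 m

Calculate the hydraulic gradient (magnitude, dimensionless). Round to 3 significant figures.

0.00525

Taking MW-1 as reference: MW-2−MW-1 = (30, -95, +0.13); MW-3−MW-1 = (-40, -70, -0.23).
Solve a·Δx + b·Δy = Δh: det = 30·(-70) − (-40)·(-95) = -5900.
∂h/∂x = [(+0.13)·(-70) − (-0.23)·(-95)] / -5900 = +0.005246
∂h/∂y = [30·(-0.23) − (-40)·(+0.13)] / -5900 = +0.0002881
|∇h| = √(0.005246² + 0.0002881²) = 0.005254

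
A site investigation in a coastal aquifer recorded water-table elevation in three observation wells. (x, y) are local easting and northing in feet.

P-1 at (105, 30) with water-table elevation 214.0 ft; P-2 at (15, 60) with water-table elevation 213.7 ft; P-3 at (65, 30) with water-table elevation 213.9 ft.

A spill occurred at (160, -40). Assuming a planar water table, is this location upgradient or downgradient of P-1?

Differences from P-1: to P-2 (Δx, Δy, Δh) = (-90, 30, -0.3); to P-3 = (-40, 0, -0.1).
Determinant of the coordinate differences = (-90)·0 − (-40)·30 = 1200.
∂h/∂x = [(-0.3)·0 − (-0.1)·30] / 1200 = +0.002500
∂h/∂y = [(-90)·(-0.1) − (-40)·(-0.3)] / 1200 = -0.002500
Head at (160, -40) = 214.0 + (+0.002500)·(55) + (-0.002500)·(-70) = 214.31 ft.
That is higher than the 214.0 ft at P-1, so the point is upgradient.

upgradient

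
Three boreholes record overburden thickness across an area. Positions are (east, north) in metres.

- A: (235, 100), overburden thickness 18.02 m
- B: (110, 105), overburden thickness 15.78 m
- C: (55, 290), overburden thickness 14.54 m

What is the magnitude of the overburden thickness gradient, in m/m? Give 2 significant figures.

Taking A as reference: B−A = (-125, 5, -2.24); C−A = (-180, 190, -3.48).
Solve a·Δx + b·Δy = Δd: det = (-125)·190 − (-180)·5 = -22850.
∂d/∂x = [(-2.24)·190 − (-3.48)·5] / -22850 = +0.01786
∂d/∂y = [(-125)·(-3.48) − (-180)·(-2.24)] / -22850 = -0.001392
|∇f| = √(0.01786² + -0.001392²) = 0.01791 m/m

0.018 m/m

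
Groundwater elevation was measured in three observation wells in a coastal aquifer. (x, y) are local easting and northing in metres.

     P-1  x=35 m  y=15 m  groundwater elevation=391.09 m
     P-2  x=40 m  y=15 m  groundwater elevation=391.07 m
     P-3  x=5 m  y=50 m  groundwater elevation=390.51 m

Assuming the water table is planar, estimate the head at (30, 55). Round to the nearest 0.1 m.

Differences from P-1: to P-2 (Δx, Δy, Δh) = (5, 0, -0.02); to P-3 = (-30, 35, -0.58).
Determinant of the coordinate differences = 5·35 − (-30)·0 = 175.
∂h/∂x = [(-0.02)·35 − (-0.58)·0] / 175 = -0.004000
∂h/∂y = [5·(-0.58) − (-30)·(-0.02)] / 175 = -0.02000
h(30, 55) = 391.09 + (-0.004000)·(-5) + (-0.02000)·(40) = 391.09 +0.020 -0.800 = 390.310 m.

390.3 m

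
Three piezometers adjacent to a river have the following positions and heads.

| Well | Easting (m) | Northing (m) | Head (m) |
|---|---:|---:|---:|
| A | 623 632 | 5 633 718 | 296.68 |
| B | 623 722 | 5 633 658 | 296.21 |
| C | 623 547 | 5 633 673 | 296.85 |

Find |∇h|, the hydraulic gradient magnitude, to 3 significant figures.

Taking A as reference: B−A = (90, -60, -0.47); C−A = (-85, -45, +0.17).
Solve a·Δx + b·Δy = Δh: det = 90·(-45) − (-85)·(-60) = -9150.
∂h/∂x = [(-0.47)·(-45) − (+0.17)·(-60)] / -9150 = -0.003426
∂h/∂y = [90·(+0.17) − (-85)·(-0.47)] / -9150 = +0.002694
|∇h| = √(-0.003426² + 0.002694²) = 0.004358

0.00436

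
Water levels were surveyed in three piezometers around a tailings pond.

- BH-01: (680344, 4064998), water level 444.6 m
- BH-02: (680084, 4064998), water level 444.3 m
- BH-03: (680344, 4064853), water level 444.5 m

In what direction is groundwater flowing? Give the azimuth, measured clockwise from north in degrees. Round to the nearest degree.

239°

∂h/∂x = (444.3 − 444.6) / (680084 − 680344) = +0.001154
∂h/∂y = (444.5 − 444.6) / (4064853 − 4064998) = +0.0006897
Flow direction (−∇h) has components (-0.001154 E, -0.0006897 N).
Azimuth = atan2(E, N) = atan2(-0.001154, -0.0006897) = 239.1° ≈ 239°.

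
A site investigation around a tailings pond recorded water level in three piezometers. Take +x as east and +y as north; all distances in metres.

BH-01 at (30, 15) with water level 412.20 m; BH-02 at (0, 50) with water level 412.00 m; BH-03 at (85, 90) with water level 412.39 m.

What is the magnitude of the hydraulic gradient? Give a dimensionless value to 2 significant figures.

Taking BH-01 as reference: BH-02−BH-01 = (-30, 35, -0.20); BH-03−BH-01 = (55, 75, +0.19).
Determinant of the coordinate differences = (-30)·75 − 55·35 = -4175.
∂h/∂x = [(-0.20)·75 − (+0.19)·35] / -4175 = +0.005186
∂h/∂y = [(-30)·(+0.19) − 55·(-0.20)] / -4175 = -0.001269
|∇h| = √(0.005186² + -0.001269²) = 0.005339

0.0053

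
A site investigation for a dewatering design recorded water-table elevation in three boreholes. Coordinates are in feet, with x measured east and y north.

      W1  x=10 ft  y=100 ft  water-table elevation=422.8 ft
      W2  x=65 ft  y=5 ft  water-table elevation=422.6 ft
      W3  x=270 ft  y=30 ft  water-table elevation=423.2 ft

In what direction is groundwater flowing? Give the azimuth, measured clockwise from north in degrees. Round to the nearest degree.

Three-point gradient (reference W1): Δ to W2 = (55, -95, -0.2), Δ to W3 = (260, -70, +0.4).
∂h/∂x = +0.002494, ∂h/∂y = +0.003549 (det = 20850).
Flow direction (−∇h) has components (-0.002494 E, -0.003549 N).
Azimuth = atan2(E, N) = atan2(-0.002494, -0.003549) = 215.1° ≈ 215°.

215°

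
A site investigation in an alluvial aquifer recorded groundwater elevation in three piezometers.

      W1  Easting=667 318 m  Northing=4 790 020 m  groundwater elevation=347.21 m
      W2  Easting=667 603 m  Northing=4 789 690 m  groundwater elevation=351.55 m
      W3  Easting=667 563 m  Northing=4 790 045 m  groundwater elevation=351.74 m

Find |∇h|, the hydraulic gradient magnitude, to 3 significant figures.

Differences from W1: to W2 (Δx, Δy, Δh) = (285, -330, +4.34); to W3 = (245, 25, +4.53).
Solve a·Δx + b·Δy = Δh: det = 285·25 − 245·(-330) = 87975.
∂h/∂x = [(+4.34)·25 − (+4.53)·(-330)] / 87975 = +0.01823
∂h/∂y = [285·(+4.53) − 245·(+4.34)] / 87975 = +0.002589
|∇h| = √(0.01823² + 0.002589²) = 0.01841

0.0184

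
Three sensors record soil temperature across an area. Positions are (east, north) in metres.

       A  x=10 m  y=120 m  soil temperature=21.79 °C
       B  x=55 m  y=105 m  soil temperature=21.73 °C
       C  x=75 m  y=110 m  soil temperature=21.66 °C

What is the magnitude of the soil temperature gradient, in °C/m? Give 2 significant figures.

0.0045 °C/m

Taking A as reference: B−A = (45, -15, -0.06); C−A = (65, -10, -0.13).
Determinant of the coordinate differences = 45·(-10) − 65·(-15) = 525.
∂T/∂x = [(-0.06)·(-10) − (-0.13)·(-15)] / 525 = -0.002571
∂T/∂y = [45·(-0.13) − 65·(-0.06)] / 525 = -0.003714
|∇f| = √(-0.002571² + -0.003714²) = 0.004517 °C/m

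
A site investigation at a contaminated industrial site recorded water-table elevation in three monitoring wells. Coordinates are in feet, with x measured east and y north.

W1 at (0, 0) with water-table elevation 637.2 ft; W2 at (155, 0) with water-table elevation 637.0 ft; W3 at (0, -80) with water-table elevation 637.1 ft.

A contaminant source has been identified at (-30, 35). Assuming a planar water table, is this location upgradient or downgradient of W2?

upgradient

∂h/∂x = (637.0 − 637.2) / (155 − 0) = -0.001290
∂h/∂y = (637.1 − 637.2) / (-80 − 0) = +0.001250
Head at (-30, 35) = 637.2 + (-0.001290)·(-30) + (+0.001250)·(35) = 637.28 ft.
That is higher than the 637.0 ft at W2, so the point is upgradient.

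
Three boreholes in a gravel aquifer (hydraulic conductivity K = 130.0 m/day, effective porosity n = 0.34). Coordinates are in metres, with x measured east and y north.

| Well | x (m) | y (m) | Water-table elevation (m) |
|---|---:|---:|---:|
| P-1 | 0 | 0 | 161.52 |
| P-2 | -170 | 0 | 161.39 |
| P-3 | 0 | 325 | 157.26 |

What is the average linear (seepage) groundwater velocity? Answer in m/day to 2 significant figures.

5.0 m/day

∂h/∂x = (161.39 − 161.52) / (-170 − 0) = +0.0007647
∂h/∂y = (157.26 − 161.52) / (325 − 0) = -0.01311
|∇h| = √(0.0007647² + -0.01311²) = 0.01313
Seepage velocity v = K·i/n = 130.0 × 0.01313 / 0.34 = 5.02 m/day.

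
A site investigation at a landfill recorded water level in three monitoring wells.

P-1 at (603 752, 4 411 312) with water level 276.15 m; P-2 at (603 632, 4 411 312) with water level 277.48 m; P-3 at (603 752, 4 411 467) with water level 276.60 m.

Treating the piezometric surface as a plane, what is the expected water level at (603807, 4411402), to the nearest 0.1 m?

∂h/∂x = (277.48 − 276.15) / (603632 − 603752) = -0.01108
∂h/∂y = (276.60 − 276.15) / (4411467 − 4411312) = +0.002903
h(603807, 4411402) = 276.15 + (-0.01108)·(55) + (+0.002903)·(90) = 276.15 -0.610 +0.261 = 275.802 m.

275.8 m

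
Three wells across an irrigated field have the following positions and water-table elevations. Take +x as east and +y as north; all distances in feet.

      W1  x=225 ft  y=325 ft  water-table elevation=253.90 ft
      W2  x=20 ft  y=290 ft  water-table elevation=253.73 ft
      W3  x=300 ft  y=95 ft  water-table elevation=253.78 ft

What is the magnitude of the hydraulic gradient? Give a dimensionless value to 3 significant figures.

With h = a·x + b·y + c and W1 as origin, the differences give:
  (-205)·a + (-35)·b = -0.17
  75·a + (-230)·b = -0.12
Eliminate b (×(-230) and ×(-35), subtract): 49775·a = 34.900 → a = ∂h/∂x = +0.0007012
Back-substitute: b = ∂h/∂y = +0.0007504.
|∇h| = √(0.0007012² + 0.0007504²) = 0.001027

0.00103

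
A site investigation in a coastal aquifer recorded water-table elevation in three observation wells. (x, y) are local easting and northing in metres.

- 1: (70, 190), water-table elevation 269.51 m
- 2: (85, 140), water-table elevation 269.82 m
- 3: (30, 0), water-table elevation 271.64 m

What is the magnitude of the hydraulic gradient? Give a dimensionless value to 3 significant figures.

0.0134

Three-point gradient (reference 1): Δ to 2 = (15, -50, +0.31), Δ to 3 = (-40, -190, +2.13).
∂h/∂x = -0.009814, ∂h/∂y = -0.009144 (det = -4850).
|∇h| = √(-0.009814² + -0.009144²) = 0.01341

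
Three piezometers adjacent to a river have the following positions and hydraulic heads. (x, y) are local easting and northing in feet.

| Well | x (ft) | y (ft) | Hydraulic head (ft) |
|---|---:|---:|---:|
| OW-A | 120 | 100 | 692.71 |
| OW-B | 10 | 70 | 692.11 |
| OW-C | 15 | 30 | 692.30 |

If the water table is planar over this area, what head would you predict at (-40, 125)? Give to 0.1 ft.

With h = a·x + b·y + c and OW-A as origin, the differences give:
  (-110)·a + (-30)·b = -0.60
  (-105)·a + (-70)·b = -0.41
Eliminate b (×(-70) and ×(-30), subtract): 4550·a = 29.700 → a = ∂h/∂x = +0.006527
Back-substitute: b = ∂h/∂y = -0.003934.
h(-40, 125) = 692.71 + (+0.006527)·(-160) + (-0.003934)·(25) = 692.71 -1.044 -0.098 = 691.567 ft.

691.6 ft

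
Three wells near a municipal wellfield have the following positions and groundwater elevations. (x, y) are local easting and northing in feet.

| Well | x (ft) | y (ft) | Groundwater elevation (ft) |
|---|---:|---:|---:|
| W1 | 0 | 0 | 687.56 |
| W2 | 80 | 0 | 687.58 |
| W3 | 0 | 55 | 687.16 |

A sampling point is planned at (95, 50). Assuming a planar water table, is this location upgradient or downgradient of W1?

∂h/∂x = (687.58 − 687.56) / (80 − 0) = +0.0002500
∂h/∂y = (687.16 − 687.56) / (55 − 0) = -0.007273
Head at (95, 50) = 687.56 + (+0.0002500)·(95) + (-0.007273)·(50) = 687.22 ft.
That is lower than the 687.56 ft at W1, so the point is downgradient.

downgradient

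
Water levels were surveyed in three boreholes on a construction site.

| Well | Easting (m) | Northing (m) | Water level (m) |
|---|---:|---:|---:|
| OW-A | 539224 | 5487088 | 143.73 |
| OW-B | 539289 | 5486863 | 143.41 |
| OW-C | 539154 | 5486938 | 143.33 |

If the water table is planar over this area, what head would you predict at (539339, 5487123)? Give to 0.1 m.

With h = a·x + b·y + c and OW-A as origin, the differences give:
  65·a + (-225)·b = -0.32
  (-70)·a + (-150)·b = -0.40
Eliminate b (×(-150) and ×(-225), subtract): -25500·a = -42.000 → a = ∂h/∂x = +0.001647
Back-substitute: b = ∂h/∂y = +0.001898.
h(539339, 5487123) = 143.73 + (+0.001647)·(115) + (+0.001898)·(35) = 143.73 +0.189 +0.066 = 143.986 m.

144.0 m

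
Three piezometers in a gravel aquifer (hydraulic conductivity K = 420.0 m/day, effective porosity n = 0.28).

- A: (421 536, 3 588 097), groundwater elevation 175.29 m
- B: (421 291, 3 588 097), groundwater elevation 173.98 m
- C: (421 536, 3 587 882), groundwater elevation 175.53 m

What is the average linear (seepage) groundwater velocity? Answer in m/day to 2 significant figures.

8.2 m/day

∂h/∂x = (173.98 − 175.29) / (421291 − 421536) = +0.005347
∂h/∂y = (175.53 − 175.29) / (3587882 − 3588097) = -0.001116
|∇h| = √(0.005347² + -0.001116²) = 0.005462
Seepage velocity v = K·i/n = 420.0 × 0.005462 / 0.28 = 8.193 m/day.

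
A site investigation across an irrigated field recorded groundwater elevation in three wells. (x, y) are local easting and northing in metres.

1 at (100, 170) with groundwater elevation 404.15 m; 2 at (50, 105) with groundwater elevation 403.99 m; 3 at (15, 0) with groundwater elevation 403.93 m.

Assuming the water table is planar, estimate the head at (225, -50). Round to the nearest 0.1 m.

Taking 1 as reference: 2−1 = (-50, -65, -0.16); 3−1 = (-85, -170, -0.22).
Solve a·Δx + b·Δy = Δh: det = (-50)·(-170) − (-85)·(-65) = 2975.
∂h/∂x = [(-0.16)·(-170) − (-0.22)·(-65)] / 2975 = +0.004336
∂h/∂y = [(-50)·(-0.22) − (-85)·(-0.16)] / 2975 = -0.0008739
h(225, -50) = 404.15 + (+0.004336)·(125) + (-0.0008739)·(-220) = 404.15 +0.542 +0.192 = 404.884 m.

404.9 m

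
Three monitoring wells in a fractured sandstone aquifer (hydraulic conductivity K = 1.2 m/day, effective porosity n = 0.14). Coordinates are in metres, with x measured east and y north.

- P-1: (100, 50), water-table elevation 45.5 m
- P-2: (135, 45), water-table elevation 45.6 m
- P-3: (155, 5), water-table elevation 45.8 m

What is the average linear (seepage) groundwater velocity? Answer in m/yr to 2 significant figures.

With h = a·x + b·y + c and P-1 as origin, the differences give:
  35·a + (-5)·b = +0.1
  55·a + (-45)·b = +0.3
Eliminate b (×(-45) and ×(-5), subtract): -1300·a = -3.00 → a = ∂h/∂x = +0.002308
Back-substitute: b = ∂h/∂y = -0.003846.
|∇h| = √(0.002308² + -0.003846²) = 0.004485
Seepage velocity v = K·i/n = 1.2 × 0.004485 / 0.14 = 0.03844 m/day = 14.04 m/yr.

14 m/yr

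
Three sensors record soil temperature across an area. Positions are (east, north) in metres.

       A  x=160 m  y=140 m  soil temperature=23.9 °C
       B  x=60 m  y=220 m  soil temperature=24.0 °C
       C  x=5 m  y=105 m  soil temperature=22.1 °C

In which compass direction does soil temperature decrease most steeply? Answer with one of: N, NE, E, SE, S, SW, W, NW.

Taking A as reference: B−A = (-100, 80, +0.1); C−A = (-155, -35, -1.8).
Determinant of the coordinate differences = (-100)·(-35) − (-155)·80 = 15900.
∂T/∂x = [(+0.1)·(-35) − (-1.8)·80] / 15900 = +0.008836
∂T/∂y = [(-100)·(-1.8) − (-155)·(+0.1)] / 15900 = +0.01230
Steepest decrease is along −∇f = (-0.008836 E, -0.01230 N) → southwest.

SW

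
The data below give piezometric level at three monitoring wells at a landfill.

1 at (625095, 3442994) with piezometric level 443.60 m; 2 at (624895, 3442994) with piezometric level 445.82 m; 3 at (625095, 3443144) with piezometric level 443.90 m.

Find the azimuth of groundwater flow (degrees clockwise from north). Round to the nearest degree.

∂h/∂x = (445.82 − 443.60) / (624895 − 625095) = -0.01110
∂h/∂y = (443.90 − 443.60) / (3443144 − 3442994) = +0.002000
Flow direction (−∇h) has components (+0.01110 E, -0.002000 N).
Azimuth = atan2(E, N) = atan2(+0.01110, -0.002000) = 100.2° ≈ 100°.

100°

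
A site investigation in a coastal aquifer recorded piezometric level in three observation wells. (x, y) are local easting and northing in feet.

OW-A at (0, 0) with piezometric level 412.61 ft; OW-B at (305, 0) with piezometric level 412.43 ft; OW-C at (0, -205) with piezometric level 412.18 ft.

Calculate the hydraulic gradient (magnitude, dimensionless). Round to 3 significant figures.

∂h/∂x = (412.43 − 412.61) / (305 − 0) = -0.0005902
∂h/∂y = (412.18 − 412.61) / (-205 − 0) = +0.002098
|∇h| = √(-0.0005902² + 0.002098²) = 0.002179

0.00218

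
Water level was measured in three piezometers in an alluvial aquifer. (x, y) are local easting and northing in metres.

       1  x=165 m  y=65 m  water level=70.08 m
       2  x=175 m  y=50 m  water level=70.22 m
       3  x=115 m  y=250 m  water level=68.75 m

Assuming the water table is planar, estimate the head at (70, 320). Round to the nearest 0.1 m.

68.1 m

Three-point gradient (reference 1): Δ to 2 = (10, -15, +0.14), Δ to 3 = (-50, 185, -1.33).
∂h/∂x = +0.005409, ∂h/∂y = -0.005727 (det = 1100).
h(70, 320) = 70.08 + (+0.005409)·(-95) + (-0.005727)·(255) = 70.08 -0.514 -1.460 = 68.106 m.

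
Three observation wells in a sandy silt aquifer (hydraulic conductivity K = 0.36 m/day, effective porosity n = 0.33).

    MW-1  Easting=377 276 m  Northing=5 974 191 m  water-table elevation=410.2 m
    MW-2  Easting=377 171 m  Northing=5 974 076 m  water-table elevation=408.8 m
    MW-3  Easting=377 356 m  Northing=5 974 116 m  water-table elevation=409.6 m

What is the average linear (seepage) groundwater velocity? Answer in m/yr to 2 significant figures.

4.2 m/yr

Differences from MW-1: to MW-2 (Δx, Δy, Δh) = (-105, -115, -1.4); to MW-3 = (80, -75, -0.6).
Determinant of the coordinate differences = (-105)·(-75) − 80·(-115) = 17075.
∂h/∂x = [(-1.4)·(-75) − (-0.6)·(-115)] / 17075 = +0.002108
∂h/∂y = [(-105)·(-0.6) − 80·(-1.4)] / 17075 = +0.01025
|∇h| = √(0.002108² + 0.01025²) = 0.01046
Seepage velocity v = K·i/n = 0.36 × 0.01046 / 0.33 = 0.01141 m/day = 4.168 m/yr.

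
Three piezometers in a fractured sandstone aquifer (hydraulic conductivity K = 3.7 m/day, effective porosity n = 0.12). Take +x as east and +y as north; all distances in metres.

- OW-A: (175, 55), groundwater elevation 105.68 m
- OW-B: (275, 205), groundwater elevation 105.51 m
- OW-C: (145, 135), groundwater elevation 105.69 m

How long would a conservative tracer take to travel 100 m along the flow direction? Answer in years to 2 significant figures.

7.1 years

With h = a·x + b·y + c and OW-A as origin, the differences give:
  100·a + 150·b = -0.17
  (-30)·a + 80·b = +0.01
Eliminate b (×80 and ×150, subtract): 12500·a = -15.100 → a = ∂h/∂x = -0.001208
Back-substitute: b = ∂h/∂y = -0.0003280.
|∇h| = √(-0.001208² + -0.0003280²) = 0.001252
Seepage velocity v = K·i/n = 3.7 × 0.001252 / 0.12 = 0.0386 m/day.
t = 100 / 0.0386 = 2591 days = 7.09 years.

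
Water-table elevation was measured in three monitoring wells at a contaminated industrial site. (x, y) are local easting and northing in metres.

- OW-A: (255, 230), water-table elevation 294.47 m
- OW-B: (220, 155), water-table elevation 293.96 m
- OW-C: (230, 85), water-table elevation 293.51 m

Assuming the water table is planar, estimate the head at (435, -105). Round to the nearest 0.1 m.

292.4 m

Taking OW-A as reference: OW-B−OW-A = (-35, -75, -0.51); OW-C−OW-A = (-25, -145, -0.96).
Solve a·Δx + b·Δy = Δh: det = (-35)·(-145) − (-25)·(-75) = 3200.
∂h/∂x = [(-0.51)·(-145) − (-0.96)·(-75)] / 3200 = +0.0006094
∂h/∂y = [(-35)·(-0.96) − (-25)·(-0.51)] / 3200 = +0.006516
h(435, -105) = 294.47 + (+0.0006094)·(180) + (+0.006516)·(-335) = 294.47 +0.110 -2.183 = 292.397 m.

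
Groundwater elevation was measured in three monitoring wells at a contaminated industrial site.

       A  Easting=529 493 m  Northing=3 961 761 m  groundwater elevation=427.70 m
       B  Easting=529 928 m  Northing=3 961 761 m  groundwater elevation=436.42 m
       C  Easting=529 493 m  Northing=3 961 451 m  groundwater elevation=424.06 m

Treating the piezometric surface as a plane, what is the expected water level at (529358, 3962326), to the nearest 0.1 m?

431.6 m

∂h/∂x = (436.42 − 427.70) / (529928 − 529493) = +0.02005
∂h/∂y = (424.06 − 427.70) / (3961451 − 3961761) = +0.01174
h(529358, 3962326) = 427.70 + (+0.02005)·(-135) + (+0.01174)·(565) = 427.70 -2.706 +6.634 = 431.628 m.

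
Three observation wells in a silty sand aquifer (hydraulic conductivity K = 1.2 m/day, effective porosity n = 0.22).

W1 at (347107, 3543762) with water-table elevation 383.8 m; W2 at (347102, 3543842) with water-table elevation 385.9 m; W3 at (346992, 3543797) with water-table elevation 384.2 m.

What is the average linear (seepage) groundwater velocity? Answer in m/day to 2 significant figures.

0.15 m/day

With h = a·x + b·y + c and W1 as origin, the differences give:
  (-5)·a + 80·b = +2.1
  (-115)·a + 35·b = +0.4
Eliminate b (×35 and ×80, subtract): 9025·a = 41.50 → a = ∂h/∂x = +0.004598
Back-substitute: b = ∂h/∂y = +0.02654.
|∇h| = √(0.004598² + 0.02654²) = 0.02694
Seepage velocity v = K·i/n = 1.2 × 0.02694 / 0.22 = 0.1469 m/day.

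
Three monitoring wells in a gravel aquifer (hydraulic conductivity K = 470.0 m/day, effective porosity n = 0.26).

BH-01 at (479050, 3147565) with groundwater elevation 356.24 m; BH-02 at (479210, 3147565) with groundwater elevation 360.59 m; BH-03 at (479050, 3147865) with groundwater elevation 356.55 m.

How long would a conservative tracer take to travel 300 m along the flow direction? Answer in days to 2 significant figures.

6.1 days

∂h/∂x = (360.59 − 356.24) / (479210 − 479050) = +0.02719
∂h/∂y = (356.55 − 356.24) / (3147865 − 3147565) = +0.001033
|∇h| = √(0.02719² + 0.001033²) = 0.02721
Seepage velocity v = K·i/n = 470.0 × 0.02721 / 0.26 = 49.19 m/day.
t = 300 / 49.19 = 6.099 days.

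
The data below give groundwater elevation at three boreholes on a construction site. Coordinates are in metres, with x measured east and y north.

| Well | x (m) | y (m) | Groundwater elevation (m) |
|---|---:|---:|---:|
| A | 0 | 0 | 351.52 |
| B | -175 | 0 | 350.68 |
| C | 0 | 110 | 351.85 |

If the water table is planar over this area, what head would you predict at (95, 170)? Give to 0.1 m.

352.5 m

∂h/∂x = (350.68 − 351.52) / (-175 − 0) = +0.004800
∂h/∂y = (351.85 − 351.52) / (110 − 0) = +0.003000
h(95, 170) = 351.52 + (+0.004800)·(95) + (+0.003000)·(170) = 351.52 +0.456 +0.510 = 352.486 m.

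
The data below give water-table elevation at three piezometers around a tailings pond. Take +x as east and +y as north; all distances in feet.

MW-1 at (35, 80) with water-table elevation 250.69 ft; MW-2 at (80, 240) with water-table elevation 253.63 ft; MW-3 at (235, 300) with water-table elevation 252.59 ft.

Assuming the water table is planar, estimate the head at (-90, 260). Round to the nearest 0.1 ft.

256.7 ft

Taking MW-1 as reference: MW-2−MW-1 = (45, 160, +2.94); MW-3−MW-1 = (200, 220, +1.90).
Determinant of the coordinate differences = 45·220 − 200·160 = -22100.
∂h/∂x = [(+2.94)·220 − (+1.90)·160] / -22100 = -0.01551
∂h/∂y = [45·(+1.90) − 200·(+2.94)] / -22100 = +0.02274
h(-90, 260) = 250.69 + (-0.01551)·(-125) + (+0.02274)·(180) = 250.69 +1.939 +4.093 = 256.722 ft.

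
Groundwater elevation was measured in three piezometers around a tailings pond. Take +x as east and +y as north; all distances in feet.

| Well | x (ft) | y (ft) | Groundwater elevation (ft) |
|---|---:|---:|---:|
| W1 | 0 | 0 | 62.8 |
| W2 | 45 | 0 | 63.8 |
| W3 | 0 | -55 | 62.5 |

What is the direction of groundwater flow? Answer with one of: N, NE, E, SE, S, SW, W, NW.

∂h/∂x = (63.8 − 62.8) / (45 − 0) = +0.02222
∂h/∂y = (62.5 − 62.8) / (-55 − 0) = +0.005455
Flow = −∇h = (-0.02222 east, -0.005455 north), which points west.

W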